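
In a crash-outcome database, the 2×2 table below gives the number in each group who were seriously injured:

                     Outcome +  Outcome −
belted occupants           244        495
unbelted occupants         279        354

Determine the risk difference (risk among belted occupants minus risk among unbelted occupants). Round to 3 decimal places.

risk, belted occupants = 244/739 = 0.3302
risk, unbelted occupants = 279/633 = 0.4408
risk difference = 0.3302 − 0.4408 = -0.111

-0.111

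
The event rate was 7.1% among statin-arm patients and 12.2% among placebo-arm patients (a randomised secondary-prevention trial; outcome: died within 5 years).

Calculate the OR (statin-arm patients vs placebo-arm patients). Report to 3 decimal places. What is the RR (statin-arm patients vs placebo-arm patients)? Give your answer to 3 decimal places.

OR = 0.550; RR = 0.582

odds, statin-arm patients = 0.0710/0.9290 = 0.0764
odds, placebo-arm patients = 0.1220/0.8780 = 0.1390
OR = 0.0764 / 0.1390 = 0.550
RR = 0.0710 / 0.1220 = 0.582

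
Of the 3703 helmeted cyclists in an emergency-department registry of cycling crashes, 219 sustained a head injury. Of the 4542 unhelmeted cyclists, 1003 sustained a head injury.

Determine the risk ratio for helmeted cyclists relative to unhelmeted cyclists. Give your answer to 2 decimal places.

risk, helmeted cyclists = 219/3703 = 0.0591
risk, unhelmeted cyclists = 1003/4542 = 0.2208
RR = 0.0591 / 0.2208 = 0.27

0.27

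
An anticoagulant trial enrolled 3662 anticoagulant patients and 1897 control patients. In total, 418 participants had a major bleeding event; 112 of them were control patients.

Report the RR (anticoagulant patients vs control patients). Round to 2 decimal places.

1.42

anticoagulant patients with the outcome: 418 − 112 = 306
anticoagulant patients without the outcome: 3662 − 306 = 3356
control patients without the outcome: 1897 − 112 = 1785
risk, anticoagulant patients = 306/3662 = 0.0836
risk, control patients = 112/1897 = 0.0590
RR = 0.0836 / 0.0590 = 1.42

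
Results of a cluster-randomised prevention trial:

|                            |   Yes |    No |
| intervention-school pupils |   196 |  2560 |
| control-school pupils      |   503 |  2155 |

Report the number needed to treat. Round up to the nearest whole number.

9

risk, intervention-school pupils = 196/2756 = 0.071118
risk, control-school pupils = 503/2658 = 0.189240
absolute risk difference = 0.118122
1 / 0.118122 = 8.466 → round up → 9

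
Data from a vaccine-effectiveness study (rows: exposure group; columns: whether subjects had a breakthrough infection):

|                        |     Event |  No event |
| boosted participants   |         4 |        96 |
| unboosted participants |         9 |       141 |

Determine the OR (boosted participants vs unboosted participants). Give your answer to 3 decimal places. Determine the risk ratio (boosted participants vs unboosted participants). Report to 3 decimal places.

OR = (4 × 141) / (96 × 9) = 564/864 ≈ 0.653
risk, boosted participants = 4/100 = 0.04000
risk, unboosted participants = 9/150 = 0.06000
RR = 0.04000 / 0.06000 = 0.667

OR = 0.653; RR = 0.667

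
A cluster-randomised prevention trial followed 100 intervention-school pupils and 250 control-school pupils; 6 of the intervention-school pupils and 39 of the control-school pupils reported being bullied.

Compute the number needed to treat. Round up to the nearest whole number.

risk, intervention-school pupils = 6/100 = 0.060000
risk, control-school pupils = 39/250 = 0.156000
absolute risk difference = 0.096000
1 / 0.096000 = 10.417 → round up → 11

NNT ≈ 11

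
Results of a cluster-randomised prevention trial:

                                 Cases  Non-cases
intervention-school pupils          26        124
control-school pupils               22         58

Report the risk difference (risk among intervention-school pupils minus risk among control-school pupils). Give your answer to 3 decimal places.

risk, intervention-school pupils = 26/150 = 0.1733
risk, control-school pupils = 22/80 = 0.2750
risk difference = 0.1733 − 0.2750 = -0.102

RD: -0.102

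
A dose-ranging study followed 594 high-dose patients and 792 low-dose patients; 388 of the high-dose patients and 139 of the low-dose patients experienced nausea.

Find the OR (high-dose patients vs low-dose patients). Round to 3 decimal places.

OR = (388 × 653) / (206 × 139) = 253364/28634 ≈ 8.848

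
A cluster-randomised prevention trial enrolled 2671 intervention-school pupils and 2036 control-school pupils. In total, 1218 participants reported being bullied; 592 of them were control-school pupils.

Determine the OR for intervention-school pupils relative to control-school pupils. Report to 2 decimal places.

intervention-school pupils with the outcome: 1218 − 592 = 626
intervention-school pupils without the outcome: 2671 − 626 = 2045
control-school pupils without the outcome: 2036 − 592 = 1444
OR = (626 × 1444) / (2045 × 592) = 903944/1210640 ≈ 0.75

0.75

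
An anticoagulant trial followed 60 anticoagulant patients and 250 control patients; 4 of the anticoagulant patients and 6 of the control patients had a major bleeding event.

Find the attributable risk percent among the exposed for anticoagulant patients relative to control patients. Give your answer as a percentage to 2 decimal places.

risk, anticoagulant patients = 4/60 = 0.06667
risk, control patients = 6/250 = 0.02400
AR% = (0.06667 − 0.02400) / 0.06667 = 0.6400 → 64.00%

AR% ≈ 64.00%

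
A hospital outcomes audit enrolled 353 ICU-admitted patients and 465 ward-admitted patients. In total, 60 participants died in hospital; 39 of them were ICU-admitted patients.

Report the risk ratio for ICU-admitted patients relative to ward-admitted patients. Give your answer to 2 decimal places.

2.45

ICU-admitted patients without the outcome: 353 − 39 = 314
ward-admitted patients with the outcome: 60 − 39 = 21
ward-admitted patients without the outcome: 465 − 21 = 444
risk, ICU-admitted patients = 39/353 = 0.11048
risk, ward-admitted patients = 21/465 = 0.04516
RR = 0.11048 / 0.04516 = 2.45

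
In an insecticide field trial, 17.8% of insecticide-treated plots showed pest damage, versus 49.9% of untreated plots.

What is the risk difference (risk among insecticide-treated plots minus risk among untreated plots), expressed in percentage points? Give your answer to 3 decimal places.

risk difference = 0.1780 − 0.4990 = -0.3210 → -32.100 percentage points

RD ≈ -32.100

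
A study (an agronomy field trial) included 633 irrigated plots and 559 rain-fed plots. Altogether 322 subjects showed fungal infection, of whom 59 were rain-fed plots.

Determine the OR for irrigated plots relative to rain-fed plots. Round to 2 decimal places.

irrigated plots with the outcome: 322 − 59 = 263
irrigated plots without the outcome: 633 − 263 = 370
rain-fed plots without the outcome: 559 − 59 = 500
odds, irrigated plots = 263/370 = 0.7108
odds, rain-fed plots = 59/500 = 0.1180
OR = 0.7108 / 0.1180 = 6.02

6.02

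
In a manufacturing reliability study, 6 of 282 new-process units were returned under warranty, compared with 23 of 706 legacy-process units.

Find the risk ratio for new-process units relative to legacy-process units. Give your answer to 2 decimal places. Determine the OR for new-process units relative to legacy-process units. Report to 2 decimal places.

RR = 0.65; OR = 0.65

risk, new-process units = 6/282 = 0.02128
risk, legacy-process units = 23/706 = 0.03258
RR = 0.02128 / 0.03258 = 0.65
OR = (6 × 683) / (276 × 23) = 4098/6348 ≈ 0.65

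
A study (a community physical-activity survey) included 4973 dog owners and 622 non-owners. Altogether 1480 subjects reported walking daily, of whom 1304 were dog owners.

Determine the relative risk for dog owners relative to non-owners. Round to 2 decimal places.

RR ≈ 0.93

dog owners without the outcome: 4973 − 1304 = 3669
non-owners with the outcome: 1480 − 1304 = 176
non-owners without the outcome: 622 − 176 = 446
risk, dog owners = 1304/4973 = 0.2622
risk, non-owners = 176/622 = 0.2830
RR = 0.2622 / 0.2830 = 0.93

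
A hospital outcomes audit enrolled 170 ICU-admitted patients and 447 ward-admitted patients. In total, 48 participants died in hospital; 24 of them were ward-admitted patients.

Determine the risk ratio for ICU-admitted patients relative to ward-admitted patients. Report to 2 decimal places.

ICU-admitted patients with the outcome: 48 − 24 = 24
ICU-admitted patients without the outcome: 170 − 24 = 146
ward-admitted patients without the outcome: 447 − 24 = 423
risk, ICU-admitted patients = 24/170 = 0.1412
risk, ward-admitted patients = 24/447 = 0.0537
RR = 0.1412 / 0.0537 = 2.63

2.63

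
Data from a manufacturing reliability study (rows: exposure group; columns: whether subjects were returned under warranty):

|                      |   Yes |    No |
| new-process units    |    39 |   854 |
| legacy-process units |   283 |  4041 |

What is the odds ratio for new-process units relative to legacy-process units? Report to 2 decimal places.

odds, new-process units = 39/854 = 0.04567
odds, legacy-process units = 283/4041 = 0.07003
OR = 0.04567 / 0.07003 = 0.65

OR = 0.65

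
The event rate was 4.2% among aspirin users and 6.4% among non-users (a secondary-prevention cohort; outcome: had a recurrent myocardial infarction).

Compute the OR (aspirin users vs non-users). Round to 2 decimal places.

odds, aspirin users = 0.04200/0.95800 = 0.04384
odds, non-users = 0.06400/0.93600 = 0.06838
OR = 0.04384 / 0.06838 = 0.64

OR: 0.64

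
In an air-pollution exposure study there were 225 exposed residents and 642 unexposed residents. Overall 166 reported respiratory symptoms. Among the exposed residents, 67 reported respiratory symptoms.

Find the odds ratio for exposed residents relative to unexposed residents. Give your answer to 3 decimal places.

OR ≈ 2.326

exposed residents without the outcome: 225 − 67 = 158
unexposed residents with the outcome: 166 − 67 = 99
unexposed residents without the outcome: 642 − 99 = 543
OR = (67 × 543) / (158 × 99) = 36381/15642 ≈ 2.326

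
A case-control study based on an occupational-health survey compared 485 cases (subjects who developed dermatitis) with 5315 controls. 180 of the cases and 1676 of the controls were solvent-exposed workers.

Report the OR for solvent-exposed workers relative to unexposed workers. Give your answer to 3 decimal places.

OR = (180 × 3639) / (1676 × 305) = 655020/511180 ≈ 1.281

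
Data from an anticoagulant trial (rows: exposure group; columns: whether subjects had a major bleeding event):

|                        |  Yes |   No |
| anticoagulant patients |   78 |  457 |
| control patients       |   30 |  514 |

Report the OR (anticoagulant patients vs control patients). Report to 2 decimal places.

OR = (78 × 514) / (457 × 30) = 40092/13710 ≈ 2.92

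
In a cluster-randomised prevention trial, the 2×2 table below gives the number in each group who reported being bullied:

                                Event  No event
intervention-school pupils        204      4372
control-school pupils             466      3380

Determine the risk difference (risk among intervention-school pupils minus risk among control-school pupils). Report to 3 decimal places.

risk, intervention-school pupils = 204/4576 = 0.04458
risk, control-school pupils = 466/3846 = 0.12116
risk difference = 0.04458 − 0.12116 = -0.077

-0.077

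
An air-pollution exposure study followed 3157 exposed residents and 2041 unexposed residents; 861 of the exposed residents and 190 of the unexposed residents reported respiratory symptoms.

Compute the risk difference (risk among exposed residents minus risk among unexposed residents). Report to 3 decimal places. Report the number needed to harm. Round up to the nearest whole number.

RD = 0.180; NNH = 6

risk, exposed residents = 861/3157 = 0.2727
risk, unexposed residents = 190/2041 = 0.0931
risk difference = 0.2727 − 0.0931 = 0.180
absolute risk difference = 0.179636
1 / 0.179636 = 5.567 → round up → 6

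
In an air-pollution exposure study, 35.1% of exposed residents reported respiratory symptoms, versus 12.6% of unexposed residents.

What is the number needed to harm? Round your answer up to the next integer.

absolute risk difference = 0.225000
1 / 0.225000 = 4.444 → round up → 5

NNH = 5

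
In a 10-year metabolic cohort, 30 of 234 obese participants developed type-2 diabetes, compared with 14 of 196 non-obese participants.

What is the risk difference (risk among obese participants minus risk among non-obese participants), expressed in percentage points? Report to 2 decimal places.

risk, obese participants = 30/234 = 0.1282
risk, non-obese participants = 14/196 = 0.0714
risk difference = 0.1282 − 0.0714 = 0.0568 → 5.68 percentage points

5.68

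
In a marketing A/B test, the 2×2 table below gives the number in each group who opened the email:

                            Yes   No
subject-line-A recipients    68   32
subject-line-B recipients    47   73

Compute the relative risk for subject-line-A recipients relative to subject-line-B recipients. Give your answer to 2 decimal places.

risk, subject-line-A recipients = 68/100 = 0.6800
risk, subject-line-B recipients = 47/120 = 0.3917
RR = 0.6800 / 0.3917 = 1.74

1.74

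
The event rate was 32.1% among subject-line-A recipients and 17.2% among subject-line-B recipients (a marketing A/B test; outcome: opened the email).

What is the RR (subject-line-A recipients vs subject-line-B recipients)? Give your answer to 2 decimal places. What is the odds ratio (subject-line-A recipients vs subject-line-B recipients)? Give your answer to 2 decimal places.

RR = 0.3210 / 0.1720 = 1.87
odds, subject-line-A recipients = 0.3210/0.6790 = 0.4728
odds, subject-line-B recipients = 0.1720/0.8280 = 0.2077
OR = 0.4728 / 0.2077 = 2.28

RR = 1.87; OR = 2.28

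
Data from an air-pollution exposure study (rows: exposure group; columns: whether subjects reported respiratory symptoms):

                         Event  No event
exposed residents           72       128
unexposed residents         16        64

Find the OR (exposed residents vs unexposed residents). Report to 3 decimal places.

OR = (72 × 64) / (128 × 16) = 4608/2048 ≈ 2.250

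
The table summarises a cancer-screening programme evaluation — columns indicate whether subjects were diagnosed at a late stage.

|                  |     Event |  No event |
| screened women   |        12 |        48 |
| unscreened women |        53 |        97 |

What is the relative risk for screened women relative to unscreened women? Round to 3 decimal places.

0.566

risk, screened women = 12/60 = 0.2000
risk, unscreened women = 53/150 = 0.3533
RR = 0.2000 / 0.3533 = 0.566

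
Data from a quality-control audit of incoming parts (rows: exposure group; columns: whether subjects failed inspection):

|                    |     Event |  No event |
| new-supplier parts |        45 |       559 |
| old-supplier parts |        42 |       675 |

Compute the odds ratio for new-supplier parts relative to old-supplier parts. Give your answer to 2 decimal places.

OR = (45 × 675) / (559 × 42) = 30375/23478 ≈ 1.29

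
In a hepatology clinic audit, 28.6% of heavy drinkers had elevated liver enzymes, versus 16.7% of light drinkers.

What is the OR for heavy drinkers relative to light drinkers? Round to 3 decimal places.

odds, heavy drinkers = 0.2860/0.7140 = 0.4006
odds, light drinkers = 0.1670/0.8330 = 0.2005
OR = 0.4006 / 0.2005 = 1.998

OR: 1.998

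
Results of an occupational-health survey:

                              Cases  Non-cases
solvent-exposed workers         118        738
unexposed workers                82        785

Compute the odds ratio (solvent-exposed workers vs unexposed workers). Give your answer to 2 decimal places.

OR = (118 × 785) / (738 × 82) = 92630/60516 ≈ 1.53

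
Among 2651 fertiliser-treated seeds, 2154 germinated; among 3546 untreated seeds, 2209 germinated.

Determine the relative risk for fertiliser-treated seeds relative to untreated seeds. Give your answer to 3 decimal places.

RR: 1.304

risk, fertiliser-treated seeds = 2154/2651 = 0.8125
risk, untreated seeds = 2209/3546 = 0.6230
RR = 0.8125 / 0.6230 = 1.304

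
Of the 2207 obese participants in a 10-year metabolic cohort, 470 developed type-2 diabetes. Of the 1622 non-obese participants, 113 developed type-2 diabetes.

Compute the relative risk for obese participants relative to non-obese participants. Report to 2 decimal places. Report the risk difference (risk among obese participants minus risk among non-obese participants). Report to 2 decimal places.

risk, obese participants = 470/2207 = 0.2130
risk, non-obese participants = 113/1622 = 0.0697
RR = 0.2130 / 0.0697 = 3.06
risk difference = 0.2130 − 0.0697 = 0.14

RR = 3.06; RD = 0.14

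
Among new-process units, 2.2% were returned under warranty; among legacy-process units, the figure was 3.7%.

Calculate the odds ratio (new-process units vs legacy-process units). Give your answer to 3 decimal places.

0.585

odds, new-process units = 0.02200/0.97800 = 0.02249
odds, legacy-process units = 0.03700/0.96300 = 0.03842
OR = 0.02249 / 0.03842 = 0.585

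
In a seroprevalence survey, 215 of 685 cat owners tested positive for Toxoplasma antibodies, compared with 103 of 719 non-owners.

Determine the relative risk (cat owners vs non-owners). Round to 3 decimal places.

risk, cat owners = 215/685 = 0.3139
risk, non-owners = 103/719 = 0.1433
RR = 0.3139 / 0.1433 = 2.191

2.191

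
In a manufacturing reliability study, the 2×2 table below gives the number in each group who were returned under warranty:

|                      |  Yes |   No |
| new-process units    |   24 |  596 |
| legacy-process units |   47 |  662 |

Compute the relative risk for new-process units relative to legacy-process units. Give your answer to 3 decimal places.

RR ≈ 0.584

risk, new-process units = 24/620 = 0.03871
risk, legacy-process units = 47/709 = 0.06629
RR = 0.03871 / 0.06629 = 0.584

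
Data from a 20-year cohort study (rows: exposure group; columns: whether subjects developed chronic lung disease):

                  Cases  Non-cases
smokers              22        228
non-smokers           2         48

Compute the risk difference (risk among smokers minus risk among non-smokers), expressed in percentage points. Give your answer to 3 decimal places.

RD ≈ 4.800

risk, smokers = 22/250 = 0.08800
risk, non-smokers = 2/50 = 0.04000
risk difference = 0.08800 − 0.04000 = 0.04800 → 4.800 percentage points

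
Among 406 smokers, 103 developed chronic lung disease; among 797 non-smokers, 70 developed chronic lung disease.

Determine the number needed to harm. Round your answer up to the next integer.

7

risk, smokers = 103/406 = 0.253695
risk, non-smokers = 70/797 = 0.087829
absolute risk difference = 0.165865
1 / 0.165865 = 6.029 → round up → 7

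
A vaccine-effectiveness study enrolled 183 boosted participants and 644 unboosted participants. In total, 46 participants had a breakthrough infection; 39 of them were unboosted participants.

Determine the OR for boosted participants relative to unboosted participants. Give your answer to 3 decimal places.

OR: 0.617

boosted participants with the outcome: 46 − 39 = 7
boosted participants without the outcome: 183 − 7 = 176
unboosted participants without the outcome: 644 − 39 = 605
OR = (7 × 605) / (176 × 39) = 4235/6864 ≈ 0.617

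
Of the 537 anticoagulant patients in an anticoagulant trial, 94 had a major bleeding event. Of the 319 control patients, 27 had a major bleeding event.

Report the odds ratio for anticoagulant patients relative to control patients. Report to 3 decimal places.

OR = (94 × 292) / (443 × 27) = 27448/11961 ≈ 2.295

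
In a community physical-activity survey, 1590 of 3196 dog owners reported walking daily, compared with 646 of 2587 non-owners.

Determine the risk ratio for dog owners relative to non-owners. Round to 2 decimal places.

RR: 1.99

risk, dog owners = 1590/3196 = 0.4975
risk, non-owners = 646/2587 = 0.2497
RR = 0.4975 / 0.2497 = 1.99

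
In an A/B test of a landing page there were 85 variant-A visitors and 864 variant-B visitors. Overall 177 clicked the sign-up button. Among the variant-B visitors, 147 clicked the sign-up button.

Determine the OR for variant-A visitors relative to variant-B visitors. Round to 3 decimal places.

OR = 2.660

variant-A visitors with the outcome: 177 − 147 = 30
variant-A visitors without the outcome: 85 − 30 = 55
variant-B visitors without the outcome: 864 − 147 = 717
OR = (30 × 717) / (55 × 147) = 21510/8085 ≈ 2.660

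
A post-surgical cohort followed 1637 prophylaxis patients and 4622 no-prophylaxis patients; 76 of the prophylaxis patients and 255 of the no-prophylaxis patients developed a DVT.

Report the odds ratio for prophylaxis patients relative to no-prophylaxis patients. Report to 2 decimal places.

odds, prophylaxis patients = 76/1561 = 0.04869
odds, no-prophylaxis patients = 255/4367 = 0.05839
OR = 0.04869 / 0.05839 = 0.83

0.83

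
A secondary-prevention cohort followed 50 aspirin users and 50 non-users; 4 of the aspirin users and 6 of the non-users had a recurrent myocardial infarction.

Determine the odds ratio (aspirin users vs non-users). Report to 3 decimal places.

OR = (4 × 44) / (46 × 6) = 176/276 ≈ 0.638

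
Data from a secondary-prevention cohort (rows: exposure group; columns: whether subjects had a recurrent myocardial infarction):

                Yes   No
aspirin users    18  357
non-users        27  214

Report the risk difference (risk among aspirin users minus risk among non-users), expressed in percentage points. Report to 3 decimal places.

-6.403

risk, aspirin users = 18/375 = 0.04800
risk, non-users = 27/241 = 0.11203
risk difference = 0.04800 − 0.11203 = -0.06403 → -6.403 percentage points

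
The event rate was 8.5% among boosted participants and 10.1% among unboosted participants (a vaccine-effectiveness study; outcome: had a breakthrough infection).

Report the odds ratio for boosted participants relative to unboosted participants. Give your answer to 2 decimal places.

0.83

odds, boosted participants = 0.0850/0.9150 = 0.0929
odds, unboosted participants = 0.1010/0.8990 = 0.1123
OR = 0.0929 / 0.1123 = 0.83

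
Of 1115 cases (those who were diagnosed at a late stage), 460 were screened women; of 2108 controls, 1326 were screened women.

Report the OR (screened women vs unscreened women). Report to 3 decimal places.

0.414

odds, screened women = 460/1326 = 0.3469
odds, unscreened women = 655/782 = 0.8376
OR = 0.3469 / 0.8376 = 0.414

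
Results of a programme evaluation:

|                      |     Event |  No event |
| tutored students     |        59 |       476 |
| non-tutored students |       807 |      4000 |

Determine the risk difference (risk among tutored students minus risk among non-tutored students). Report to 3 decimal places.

risk, tutored students = 59/535 = 0.1103
risk, non-tutored students = 807/4807 = 0.1679
risk difference = 0.1103 − 0.1679 = -0.058

RD ≈ -0.058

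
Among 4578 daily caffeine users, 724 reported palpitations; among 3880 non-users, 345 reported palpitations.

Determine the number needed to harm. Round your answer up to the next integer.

NNH: 15

risk, daily caffeine users = 724/4578 = 0.158148
risk, non-users = 345/3880 = 0.088918
absolute risk difference = 0.069230
1 / 0.069230 = 14.445 → round up → 15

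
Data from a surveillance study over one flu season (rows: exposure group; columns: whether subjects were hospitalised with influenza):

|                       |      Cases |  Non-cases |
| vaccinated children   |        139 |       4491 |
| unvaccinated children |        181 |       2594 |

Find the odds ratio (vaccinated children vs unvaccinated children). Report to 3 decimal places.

0.444

odds, vaccinated children = 139/4491 = 0.03095
odds, unvaccinated children = 181/2594 = 0.06978
OR = 0.03095 / 0.06978 = 0.444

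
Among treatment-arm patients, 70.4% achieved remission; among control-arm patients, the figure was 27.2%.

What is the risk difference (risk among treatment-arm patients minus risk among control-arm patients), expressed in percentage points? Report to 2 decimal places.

43.20

risk difference = 0.7040 − 0.2720 = 0.4320 → 43.20 percentage points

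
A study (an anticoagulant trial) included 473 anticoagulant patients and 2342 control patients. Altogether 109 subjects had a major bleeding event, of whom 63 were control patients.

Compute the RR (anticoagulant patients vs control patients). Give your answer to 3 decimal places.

anticoagulant patients with the outcome: 109 − 63 = 46
anticoagulant patients without the outcome: 473 − 46 = 427
control patients without the outcome: 2342 − 63 = 2279
risk, anticoagulant patients = 46/473 = 0.09725
risk, control patients = 63/2342 = 0.02690
RR = 0.09725 / 0.02690 = 3.615

3.615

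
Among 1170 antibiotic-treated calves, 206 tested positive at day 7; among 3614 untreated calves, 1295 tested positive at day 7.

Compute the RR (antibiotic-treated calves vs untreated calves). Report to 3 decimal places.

RR ≈ 0.491

risk, antibiotic-treated calves = 206/1170 = 0.1761
risk, untreated calves = 1295/3614 = 0.3583
RR = 0.1761 / 0.3583 = 0.491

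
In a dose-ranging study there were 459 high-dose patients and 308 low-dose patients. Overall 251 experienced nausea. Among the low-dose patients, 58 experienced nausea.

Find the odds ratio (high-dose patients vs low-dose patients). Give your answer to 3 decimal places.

OR ≈ 3.127

high-dose patients with the outcome: 251 − 58 = 193
high-dose patients without the outcome: 459 − 193 = 266
low-dose patients without the outcome: 308 − 58 = 250
OR = (193 × 250) / (266 × 58) = 48250/15428 ≈ 3.127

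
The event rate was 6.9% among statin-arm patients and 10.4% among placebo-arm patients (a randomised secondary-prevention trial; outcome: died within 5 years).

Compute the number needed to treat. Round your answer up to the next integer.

NNT ≈ 29

absolute risk difference = 0.035000
1 / 0.035000 = 28.571 → round up → 29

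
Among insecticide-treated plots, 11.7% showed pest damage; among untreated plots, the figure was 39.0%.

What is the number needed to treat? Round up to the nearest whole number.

absolute risk difference = 0.273000
1 / 0.273000 = 3.663 → round up → 4

NNT ≈ 4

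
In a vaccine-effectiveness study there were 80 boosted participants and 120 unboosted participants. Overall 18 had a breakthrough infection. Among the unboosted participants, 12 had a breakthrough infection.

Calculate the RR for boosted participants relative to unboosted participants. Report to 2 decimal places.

boosted participants with the outcome: 18 − 12 = 6
boosted participants without the outcome: 80 − 6 = 74
unboosted participants without the outcome: 120 − 12 = 108
risk, boosted participants = 6/80 = 0.0750
risk, unboosted participants = 12/120 = 0.1000
RR = 0.0750 / 0.1000 = 0.75

RR ≈ 0.75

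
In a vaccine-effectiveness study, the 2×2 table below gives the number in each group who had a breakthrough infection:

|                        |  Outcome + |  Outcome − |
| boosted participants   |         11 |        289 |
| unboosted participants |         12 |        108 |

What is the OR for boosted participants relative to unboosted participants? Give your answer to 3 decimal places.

0.343

odds, boosted participants = 11/289 = 0.03806
odds, unboosted participants = 12/108 = 0.11111
OR = 0.03806 / 0.11111 = 0.343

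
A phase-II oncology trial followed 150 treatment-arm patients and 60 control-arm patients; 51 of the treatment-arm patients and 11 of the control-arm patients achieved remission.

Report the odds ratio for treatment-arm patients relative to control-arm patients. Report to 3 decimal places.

odds, treatment-arm patients = 51/99 = 0.5152
odds, control-arm patients = 11/49 = 0.2245
OR = 0.5152 / 0.2245 = 2.295

OR: 2.295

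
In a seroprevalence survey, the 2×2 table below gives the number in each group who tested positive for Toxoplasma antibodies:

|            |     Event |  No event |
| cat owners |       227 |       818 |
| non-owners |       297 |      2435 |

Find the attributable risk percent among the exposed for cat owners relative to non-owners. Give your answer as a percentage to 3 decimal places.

risk, cat owners = 227/1045 = 0.2172
risk, non-owners = 297/2732 = 0.1087
AR% = (0.2172 − 0.1087) / 0.2172 = 0.4995 → 49.954%

49.954%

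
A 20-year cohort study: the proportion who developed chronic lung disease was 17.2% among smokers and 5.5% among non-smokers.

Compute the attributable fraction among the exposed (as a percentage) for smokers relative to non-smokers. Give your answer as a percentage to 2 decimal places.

AR% = (0.1720 − 0.0550) / 0.1720 = 0.6802 → 68.02%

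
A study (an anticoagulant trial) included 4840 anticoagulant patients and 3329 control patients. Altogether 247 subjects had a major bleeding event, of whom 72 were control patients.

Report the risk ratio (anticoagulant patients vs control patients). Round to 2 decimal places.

anticoagulant patients with the outcome: 247 − 72 = 175
anticoagulant patients without the outcome: 4840 − 175 = 4665
control patients without the outcome: 3329 − 72 = 3257
risk, anticoagulant patients = 175/4840 = 0.03616
risk, control patients = 72/3329 = 0.02163
RR = 0.03616 / 0.02163 = 1.67

RR: 1.67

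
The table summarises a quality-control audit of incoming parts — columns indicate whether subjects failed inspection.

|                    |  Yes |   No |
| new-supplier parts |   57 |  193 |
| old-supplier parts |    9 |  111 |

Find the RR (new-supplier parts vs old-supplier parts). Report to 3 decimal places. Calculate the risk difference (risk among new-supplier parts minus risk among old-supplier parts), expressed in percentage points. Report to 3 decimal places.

risk, new-supplier parts = 57/250 = 0.2280
risk, old-supplier parts = 9/120 = 0.0750
RR = 0.2280 / 0.0750 = 3.040
risk difference = 0.2280 − 0.0750 = 0.1530 → 15.300 percentage points

RR = 3.040; RD = 15.300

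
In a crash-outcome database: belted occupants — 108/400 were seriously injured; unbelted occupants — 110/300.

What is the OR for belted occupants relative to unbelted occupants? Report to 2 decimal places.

odds, belted occupants = 108/292 = 0.3699
odds, unbelted occupants = 110/190 = 0.5789
OR = 0.3699 / 0.5789 = 0.64

0.64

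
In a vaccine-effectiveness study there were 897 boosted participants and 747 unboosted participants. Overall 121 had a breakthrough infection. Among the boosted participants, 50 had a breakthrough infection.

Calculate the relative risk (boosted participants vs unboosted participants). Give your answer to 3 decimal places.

boosted participants without the outcome: 897 − 50 = 847
unboosted participants with the outcome: 121 − 50 = 71
unboosted participants without the outcome: 747 − 71 = 676
risk, boosted participants = 50/897 = 0.0557
risk, unboosted participants = 71/747 = 0.0950
RR = 0.0557 / 0.0950 = 0.586

RR: 0.586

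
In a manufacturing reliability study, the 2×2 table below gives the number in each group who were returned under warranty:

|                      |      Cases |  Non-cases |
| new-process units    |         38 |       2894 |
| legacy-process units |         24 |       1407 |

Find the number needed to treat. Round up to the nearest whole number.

NNT: 263

risk, new-process units = 38/2932 = 0.012960
risk, legacy-process units = 24/1431 = 0.016771
absolute risk difference = 0.003811
1 / 0.003811 = 262.398 → round up → 263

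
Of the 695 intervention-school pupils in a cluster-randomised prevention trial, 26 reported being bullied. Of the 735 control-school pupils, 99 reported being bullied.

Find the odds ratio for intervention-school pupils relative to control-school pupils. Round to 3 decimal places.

OR = (26 × 636) / (669 × 99) = 16536/66231 ≈ 0.250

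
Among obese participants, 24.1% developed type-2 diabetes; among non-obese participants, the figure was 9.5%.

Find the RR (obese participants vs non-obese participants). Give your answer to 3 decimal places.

RR = 0.2410 / 0.0950 = 2.537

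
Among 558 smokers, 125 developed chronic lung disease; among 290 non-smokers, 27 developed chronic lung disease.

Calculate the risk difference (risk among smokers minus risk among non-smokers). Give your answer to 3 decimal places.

0.131

risk, smokers = 125/558 = 0.2240
risk, non-smokers = 27/290 = 0.0931
risk difference = 0.2240 − 0.0931 = 0.131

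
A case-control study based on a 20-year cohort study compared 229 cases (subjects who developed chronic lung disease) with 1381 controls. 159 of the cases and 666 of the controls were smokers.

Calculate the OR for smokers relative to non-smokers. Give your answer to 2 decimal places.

OR = 2.44

odds, smokers = 159/666 = 0.2387
odds, non-smokers = 70/715 = 0.0979
OR = 0.2387 / 0.0979 = 2.44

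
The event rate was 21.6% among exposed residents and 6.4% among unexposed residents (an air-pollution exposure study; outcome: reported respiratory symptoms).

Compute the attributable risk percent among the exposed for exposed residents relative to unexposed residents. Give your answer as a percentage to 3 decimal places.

AR% = (0.2160 − 0.0640) / 0.2160 = 0.7037 → 70.370%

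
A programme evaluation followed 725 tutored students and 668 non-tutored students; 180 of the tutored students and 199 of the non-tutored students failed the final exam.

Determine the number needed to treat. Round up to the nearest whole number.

21

risk, tutored students = 180/725 = 0.248276
risk, non-tutored students = 199/668 = 0.297904
absolute risk difference = 0.049628
1 / 0.049628 = 20.150 → round up → 21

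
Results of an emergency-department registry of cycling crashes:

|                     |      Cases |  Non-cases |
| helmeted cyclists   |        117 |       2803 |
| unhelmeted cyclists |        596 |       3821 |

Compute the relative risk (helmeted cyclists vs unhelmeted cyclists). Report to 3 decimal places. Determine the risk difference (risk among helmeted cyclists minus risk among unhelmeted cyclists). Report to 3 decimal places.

RR = 0.297; RD = -0.095

risk, helmeted cyclists = 117/2920 = 0.04007
risk, unhelmeted cyclists = 596/4417 = 0.13493
RR = 0.04007 / 0.13493 = 0.297
risk difference = 0.04007 − 0.13493 = -0.095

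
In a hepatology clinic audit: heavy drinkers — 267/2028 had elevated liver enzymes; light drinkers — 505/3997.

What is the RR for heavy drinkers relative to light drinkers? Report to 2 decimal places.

1.04

risk, heavy drinkers = 267/2028 = 0.1317
risk, light drinkers = 505/3997 = 0.1263
RR = 0.1317 / 0.1263 = 1.04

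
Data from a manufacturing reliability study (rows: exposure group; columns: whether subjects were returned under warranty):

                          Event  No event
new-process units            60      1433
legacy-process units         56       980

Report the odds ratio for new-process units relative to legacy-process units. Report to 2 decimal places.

OR = (60 × 980) / (1433 × 56) = 58800/80248 ≈ 0.73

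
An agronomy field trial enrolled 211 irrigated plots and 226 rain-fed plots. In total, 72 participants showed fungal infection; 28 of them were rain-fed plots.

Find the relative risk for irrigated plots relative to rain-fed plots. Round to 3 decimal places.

irrigated plots with the outcome: 72 − 28 = 44
irrigated plots without the outcome: 211 − 44 = 167
rain-fed plots without the outcome: 226 − 28 = 198
risk, irrigated plots = 44/211 = 0.2085
risk, rain-fed plots = 28/226 = 0.1239
RR = 0.2085 / 0.1239 = 1.683

1.683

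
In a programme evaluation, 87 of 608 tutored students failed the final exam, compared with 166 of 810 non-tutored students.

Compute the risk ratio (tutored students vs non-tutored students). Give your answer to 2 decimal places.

RR ≈ 0.70

risk, tutored students = 87/608 = 0.1431
risk, non-tutored students = 166/810 = 0.2049
RR = 0.1431 / 0.2049 = 0.70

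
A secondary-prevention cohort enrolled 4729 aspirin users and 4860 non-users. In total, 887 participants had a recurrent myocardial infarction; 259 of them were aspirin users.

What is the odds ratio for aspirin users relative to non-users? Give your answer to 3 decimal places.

aspirin users without the outcome: 4729 − 259 = 4470
non-users with the outcome: 887 − 259 = 628
non-users without the outcome: 4860 − 628 = 4232
OR = (259 × 4232) / (4470 × 628) = 1096088/2807160 ≈ 0.390

OR ≈ 0.390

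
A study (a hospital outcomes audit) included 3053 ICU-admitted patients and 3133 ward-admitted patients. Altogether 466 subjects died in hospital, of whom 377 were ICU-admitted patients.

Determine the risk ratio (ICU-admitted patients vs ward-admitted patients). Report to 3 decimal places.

RR ≈ 4.347

ICU-admitted patients without the outcome: 3053 − 377 = 2676
ward-admitted patients with the outcome: 466 − 377 = 89
ward-admitted patients without the outcome: 3133 − 89 = 3044
risk, ICU-admitted patients = 377/3053 = 0.12349
risk, ward-admitted patients = 89/3133 = 0.02841
RR = 0.12349 / 0.02841 = 4.347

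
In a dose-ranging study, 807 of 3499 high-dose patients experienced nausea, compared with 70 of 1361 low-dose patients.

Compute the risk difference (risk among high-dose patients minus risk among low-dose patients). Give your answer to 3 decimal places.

RD = 0.179

risk, high-dose patients = 807/3499 = 0.2306
risk, low-dose patients = 70/1361 = 0.0514
risk difference = 0.2306 − 0.0514 = 0.179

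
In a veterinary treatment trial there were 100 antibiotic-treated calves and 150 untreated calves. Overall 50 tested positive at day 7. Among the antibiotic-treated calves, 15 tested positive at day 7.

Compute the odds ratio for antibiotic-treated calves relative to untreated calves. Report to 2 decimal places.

0.58

antibiotic-treated calves without the outcome: 100 − 15 = 85
untreated calves with the outcome: 50 − 15 = 35
untreated calves without the outcome: 150 − 35 = 115
odds, antibiotic-treated calves = 15/85 = 0.1765
odds, untreated calves = 35/115 = 0.3043
OR = 0.1765 / 0.3043 = 0.58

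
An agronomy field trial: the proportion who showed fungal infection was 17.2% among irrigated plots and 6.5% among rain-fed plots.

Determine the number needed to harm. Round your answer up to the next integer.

NNH: 10

absolute risk difference = 0.107000
1 / 0.107000 = 9.346 → round up → 10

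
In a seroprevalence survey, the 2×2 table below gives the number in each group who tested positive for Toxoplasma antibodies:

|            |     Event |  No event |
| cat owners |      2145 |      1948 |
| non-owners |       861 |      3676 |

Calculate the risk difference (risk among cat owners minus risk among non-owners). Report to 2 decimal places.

risk, cat owners = 2145/4093 = 0.5241
risk, non-owners = 861/4537 = 0.1898
risk difference = 0.5241 − 0.1898 = 0.33

RD ≈ 0.33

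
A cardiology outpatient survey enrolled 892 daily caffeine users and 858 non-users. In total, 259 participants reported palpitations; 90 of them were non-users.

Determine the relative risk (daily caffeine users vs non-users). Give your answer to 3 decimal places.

RR ≈ 1.806

daily caffeine users with the outcome: 259 − 90 = 169
daily caffeine users without the outcome: 892 − 169 = 723
non-users without the outcome: 858 − 90 = 768
risk, daily caffeine users = 169/892 = 0.1895
risk, non-users = 90/858 = 0.1049
RR = 0.1895 / 0.1049 = 1.806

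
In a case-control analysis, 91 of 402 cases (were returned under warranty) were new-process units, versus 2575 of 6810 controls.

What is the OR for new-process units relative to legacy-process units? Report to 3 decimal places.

OR = (91 × 4235) / (2575 × 311) = 385385/800825 ≈ 0.481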